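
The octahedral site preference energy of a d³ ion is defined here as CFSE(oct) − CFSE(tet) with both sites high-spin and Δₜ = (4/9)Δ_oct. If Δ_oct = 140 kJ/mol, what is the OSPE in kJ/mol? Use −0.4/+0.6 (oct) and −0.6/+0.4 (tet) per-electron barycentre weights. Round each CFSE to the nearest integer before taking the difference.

Octahedral (high-spin): t₂g³ eg⁰, CFSE = 3(−0.4) + 0(+0.6) = -1.2Δ_oct = -1.2 × 140 = -168 kJ/mol.
Tetrahedral: e² t₂¹, CFSE = 2(−0.6) + 1(+0.4) = -0.8Δₜ = -0.8 × (4/9) × 140 = -50 kJ/mol.
Subtracting, OSPE = -168 − (-50) = -118 kJ/mol.

-118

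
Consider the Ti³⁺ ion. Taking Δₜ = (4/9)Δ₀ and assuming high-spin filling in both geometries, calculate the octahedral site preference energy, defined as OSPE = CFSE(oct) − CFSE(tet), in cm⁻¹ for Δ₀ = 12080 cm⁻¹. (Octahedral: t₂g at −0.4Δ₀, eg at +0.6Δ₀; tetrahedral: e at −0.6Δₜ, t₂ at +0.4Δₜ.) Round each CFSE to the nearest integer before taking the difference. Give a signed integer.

-1611

Ti is in group 4, so Ti³⁺ is d¹ (4 − 3 = 1).
In an octahedral site d¹ (HS) is t₂g¹ eg⁰, giving CFSE(oct) = -0.4Δ₀ = -4832 cm⁻¹.
Tetrahedral: e¹ t₂⁰, CFSE = 1(−0.6) + 0(+0.4) = -0.6Δₜ = -0.6 × (4/9) × 12080 = -3221 cm⁻¹.
OSPE = CFSE(oct) − CFSE(tet) = -4832 − (-3221) = -1611 cm⁻¹.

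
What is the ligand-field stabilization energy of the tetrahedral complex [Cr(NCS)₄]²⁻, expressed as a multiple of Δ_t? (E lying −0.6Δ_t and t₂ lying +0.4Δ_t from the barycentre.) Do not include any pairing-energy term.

-0.4 Δ_t

Each NCS⁻ contributes -1; 4 × (-1) = -4. With overall charge -2, Cr is in the +2 oxidation state.
Cr is in group 6, so Cr²⁺ is d⁴ (6 − 2 = 4).
With tetrahedral geometry the complex is necessarily high-spin.
Configuration: e² t₂².
CFSE = 2(-0.6Δ_t) + 2(0.4Δ_t) = -1.2Δ_t + 0.8Δ_t = -0.4Δ_t.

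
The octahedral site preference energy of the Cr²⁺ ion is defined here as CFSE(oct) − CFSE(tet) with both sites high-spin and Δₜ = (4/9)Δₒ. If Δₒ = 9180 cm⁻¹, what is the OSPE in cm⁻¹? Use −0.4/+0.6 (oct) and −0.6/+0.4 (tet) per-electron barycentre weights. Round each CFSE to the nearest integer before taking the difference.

-3876

Group 6 minus oxidation state +2 gives a d⁴ configuration for Cr²⁺.
In an octahedral site d⁴ (HS) is t₂g³ eg¹, giving CFSE(oct) = -0.6Δₒ = -5508 cm⁻¹.
Tetrahedral e² t₂² gives -0.4Δₜ = -0.4 × (4/9) × 9180 = -1632 cm⁻¹.
Subtracting, OSPE = -5508 − (-1632) = -3876 cm⁻¹.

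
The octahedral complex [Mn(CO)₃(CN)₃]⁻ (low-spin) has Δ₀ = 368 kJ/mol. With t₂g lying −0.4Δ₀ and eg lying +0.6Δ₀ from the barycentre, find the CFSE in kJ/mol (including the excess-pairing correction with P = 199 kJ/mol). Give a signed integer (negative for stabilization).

Ligand charges: 3×(+0) from CO and 3×(-1) from CN⁻ sum to -3; with overall charge -1, Mn is +2.
Mn sits in group 7; removing 2 electrons leaves Mn²⁺ with 7 − 2 = 5 d electrons.
Configuration: t₂g⁵ eg⁰.
The orbital stabilization is -2.0Δ₀ = -2.0 × 368 = -736 kJ/mol.
High-spin d⁵ would be t₂g³ eg² with 0 pairs; low-spin has 2, so 2 excess pairs cost +2P = +398 kJ/mol.
Combining: -736 + 398 = -338 kJ/mol.

-338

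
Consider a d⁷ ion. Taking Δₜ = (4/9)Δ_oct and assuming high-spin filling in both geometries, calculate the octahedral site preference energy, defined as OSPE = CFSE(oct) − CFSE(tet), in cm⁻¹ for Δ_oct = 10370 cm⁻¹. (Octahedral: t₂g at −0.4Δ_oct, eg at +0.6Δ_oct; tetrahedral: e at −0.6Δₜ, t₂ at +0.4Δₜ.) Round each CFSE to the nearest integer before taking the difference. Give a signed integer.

Octahedral (high-spin): t₂g⁵ eg², CFSE = 5(−0.4) + 2(+0.6) = -0.8Δ_oct = -0.8 × 10370 = -8296 cm⁻¹.
Tetrahedral e⁴ t₂³ gives -1.2Δₜ = -1.2 × (4/9) × 10370 = -5531 cm⁻¹.
OSPE = -8296 − (-5531) = -2765 cm⁻¹.

-2765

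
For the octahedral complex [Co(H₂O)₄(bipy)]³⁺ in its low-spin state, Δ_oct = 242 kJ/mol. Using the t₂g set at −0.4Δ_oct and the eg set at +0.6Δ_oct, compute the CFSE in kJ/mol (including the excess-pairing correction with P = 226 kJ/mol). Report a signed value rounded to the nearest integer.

-129

Ligand charges: 4×(+0) from H₂O and 1×(+0) from bipy sum to +0; with overall charge +3, Co is +3.
Co³⁺: group 9, so d-count = 9 − 3 = 6.
The d⁶ electrons fill as t₂g⁶ eg⁰.
The orbital stabilization is -2.4Δ_oct = -2.4 × 242 = -581 kJ/mol.
Relative to high-spin t₂g⁴ eg² (1 paired), the low-spin configuration has 2 additional pairs, contributing +2 × 226 = +452 kJ/mol.
Combining: -581 + 452 = -129 kJ/mol.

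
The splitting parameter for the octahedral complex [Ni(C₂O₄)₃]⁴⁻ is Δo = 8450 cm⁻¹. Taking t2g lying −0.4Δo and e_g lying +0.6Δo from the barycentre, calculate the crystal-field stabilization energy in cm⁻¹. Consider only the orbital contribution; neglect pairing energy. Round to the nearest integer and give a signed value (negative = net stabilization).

Each C₂O₄²⁻ contributes -2; 3 × (-2) = -6. With overall charge -4, Ni is in the +2 oxidation state.
Ni²⁺: group 10, so d-count = 10 − 2 = 8.
The d⁸ electrons fill as t2g^6 e_g^2.
Orbital CFSE = 6(-0.4) + 2(0.6) = -1.2Δo = -1.2 × 8450 = -10140 cm⁻¹.

-10140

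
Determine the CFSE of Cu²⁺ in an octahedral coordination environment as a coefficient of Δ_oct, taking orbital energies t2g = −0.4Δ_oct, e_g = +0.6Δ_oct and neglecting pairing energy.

Cu is in group 11, so Cu²⁺ is d⁹ (11 − 2 = 9).
For octahedral d⁹ the high- and low-spin configurations coincide.
Configuration: t2g^6 e_g^3.
CFSE = 6(-0.4Δ_oct) + 3(0.6Δ_oct) = -2.4Δ_oct + 1.8Δ_oct = -0.6Δ_oct.

-0.6 Δ_oct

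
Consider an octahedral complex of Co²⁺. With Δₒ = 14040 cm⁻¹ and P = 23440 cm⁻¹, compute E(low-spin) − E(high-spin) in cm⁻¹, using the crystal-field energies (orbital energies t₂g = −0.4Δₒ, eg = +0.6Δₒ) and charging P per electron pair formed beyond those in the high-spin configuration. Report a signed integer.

Group 9 minus oxidation state +2 gives a d⁷ configuration for Co²⁺.
In the high-spin limit (t₂g⁵ eg²) the orbital term is -0.8Δₒ = -11232 cm⁻¹, with no excess pairing.
For low-spin the configuration is t₂g⁶ eg¹: orbital energy -1.8 × 14040 = -25272 cm⁻¹, and 1 additional pair relative to high-spin adds 23440 cm⁻¹, giving -1832 cm⁻¹.
The difference is -1832 − (-11232) = 9400 cm⁻¹, so high-spin lies lower.

9400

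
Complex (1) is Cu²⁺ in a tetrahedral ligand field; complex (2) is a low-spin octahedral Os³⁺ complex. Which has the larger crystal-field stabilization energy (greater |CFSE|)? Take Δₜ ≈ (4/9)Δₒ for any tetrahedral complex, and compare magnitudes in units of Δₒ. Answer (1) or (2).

(1): Group 11 minus oxidation state +2 gives a d⁹ configuration for Cu²⁺; Tetrahedral fields are weak (Δₜ ≈ 4/9 Δₒ), so electrons fill high-spin; e⁴ t₂⁵, CFSE = -0.4Δₜ ≈ -0.18Δₒ.
(2): Os³⁺: group 8, so d-count = 8 − 3 = 5; t₂g⁵ eg⁰, CFSE = -2.0Δₒ.
So (2) has the larger |CFSE|.

(2)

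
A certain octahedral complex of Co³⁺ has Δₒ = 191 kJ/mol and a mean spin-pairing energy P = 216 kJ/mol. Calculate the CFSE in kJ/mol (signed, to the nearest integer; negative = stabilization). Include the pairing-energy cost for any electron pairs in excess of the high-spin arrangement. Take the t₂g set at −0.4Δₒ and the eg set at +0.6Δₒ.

-76

Co³⁺: group 9, so d-count = 9 − 3 = 6.
With Δₒ < P the complex is high-spin.
Filling d⁶ accordingly: t₂g⁴ eg².
Orbital CFSE = -0.4Δₒ = -0.4 × 191 = -76 kJ/mol.
High-spin has no excess pairs, so no pairing correction applies.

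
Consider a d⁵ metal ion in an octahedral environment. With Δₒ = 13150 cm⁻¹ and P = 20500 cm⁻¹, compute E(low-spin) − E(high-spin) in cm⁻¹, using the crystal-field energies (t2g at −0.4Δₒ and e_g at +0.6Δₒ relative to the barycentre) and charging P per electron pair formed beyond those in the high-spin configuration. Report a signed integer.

14700

High-spin: t2g^3 e_g^2, CFSE = 0.0Δₒ = 0 cm⁻¹.
Low-spin: t2g^5 e_g^0, orbital CFSE = -2.0Δₒ = -26300 cm⁻¹; plus 2 excess pairs × P = +41000 cm⁻¹; total 14700 cm⁻¹.
Thus E(LS) − E(HS) = 14700 cm⁻¹.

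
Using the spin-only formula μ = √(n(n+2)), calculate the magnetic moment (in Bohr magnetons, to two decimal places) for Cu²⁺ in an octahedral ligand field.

1.73 Bohr magnetons

Cu²⁺: group 11, so d-count = 11 − 2 = 9.
Configuration: t₂g⁶ eg³ → 1 unpaired electron.
μ(spin-only) = √[1(1+2)] = √3 ≈ 1.73 Bohr magnetons.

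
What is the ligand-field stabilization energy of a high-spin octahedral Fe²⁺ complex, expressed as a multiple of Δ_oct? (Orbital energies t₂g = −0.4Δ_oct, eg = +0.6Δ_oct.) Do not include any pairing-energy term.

-0.4 Δ_oct

Group 8 minus oxidation state +2 gives a d⁶ configuration for Fe²⁺.
Configuration: t₂g⁴ eg².
CFSE = 4(-0.4Δ_oct) + 2(0.6Δ_oct) = -1.6Δ_oct + 1.2Δ_oct = -0.4Δ_oct.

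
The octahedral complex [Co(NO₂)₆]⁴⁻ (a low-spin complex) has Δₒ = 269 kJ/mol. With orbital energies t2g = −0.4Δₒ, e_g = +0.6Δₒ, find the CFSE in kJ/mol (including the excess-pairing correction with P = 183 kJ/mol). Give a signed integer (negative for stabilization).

-301

Each NO₂⁻ contributes -1; 6 × (-1) = -6. With overall charge -4, Co is in the +2 oxidation state.
Co sits in group 9; removing 2 electrons leaves Co²⁺ with 9 − 2 = 7 d electrons.
Electron filling gives t2g^6 e_g^1.
CFSE(orbital) = 6×(-0.4Δₒ) + 1×(0.6Δₒ) = -1.8Δₒ; with Δₒ = 269 kJ/mol that is -484 kJ/mol.
Pairing penalty: 3 pairs vs 2 in the high-spin reference → 1 extra × P = 183 kJ/mol.
Combining: -484 + 183 = -301 kJ/mol.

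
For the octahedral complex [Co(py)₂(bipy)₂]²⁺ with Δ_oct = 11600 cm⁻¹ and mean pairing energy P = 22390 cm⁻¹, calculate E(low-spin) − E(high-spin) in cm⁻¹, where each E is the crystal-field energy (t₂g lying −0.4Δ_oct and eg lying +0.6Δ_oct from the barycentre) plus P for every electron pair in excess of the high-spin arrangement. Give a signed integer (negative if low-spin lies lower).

Ligand charges: 2×(+0) from py and 2×(+0) from bipy sum to +0; with overall charge +2, Co is +2.
Co²⁺: group 9, so d-count = 9 − 2 = 7.
High-spin d⁷ fills as t₂g⁵ eg² with CFSE 5(−0.4) + 2(+0.6) = -0.8Δ_oct = -9280 cm⁻¹.
Low-spin: t₂g⁶ eg¹, orbital CFSE = -1.8Δ_oct = -20880 cm⁻¹; plus 1 excess pair × P = +22390 cm⁻¹; total 1510 cm⁻¹.
E(LS) − E(HS) = 1510 − (-9280) = 10790 cm⁻¹.

10790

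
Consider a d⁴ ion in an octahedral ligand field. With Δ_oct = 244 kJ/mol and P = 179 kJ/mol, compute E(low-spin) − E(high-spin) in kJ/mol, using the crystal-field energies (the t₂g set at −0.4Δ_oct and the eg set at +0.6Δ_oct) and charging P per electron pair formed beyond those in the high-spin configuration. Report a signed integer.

High-spin: t₂g³ eg¹, CFSE = -0.6Δ_oct = -146 kJ/mol.
Low-spin: t₂g⁴ eg⁰, orbital CFSE = -1.6Δ_oct = -390 kJ/mol; plus 1 excess pair × P = +179 kJ/mol; total -211 kJ/mol.
E(LS) − E(HS) = -211 − (-146) = -65 kJ/mol.

-65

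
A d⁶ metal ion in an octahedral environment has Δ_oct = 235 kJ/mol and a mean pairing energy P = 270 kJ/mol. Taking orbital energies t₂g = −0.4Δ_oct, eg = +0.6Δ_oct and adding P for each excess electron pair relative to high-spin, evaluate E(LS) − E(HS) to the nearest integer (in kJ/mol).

In the high-spin limit (t₂g⁴ eg²) the orbital term is -0.4Δ_oct = -94 kJ/mol, with no excess pairing.
Low-spin t₂g⁶ eg⁰ gives -2.4Δ_oct = -564 kJ/mol, but forming 2 extra pairs costs 2P = 540 kJ/mol, so E(LS) = -564 + 540 = -24 kJ/mol.
The difference is -24 − (-94) = 70 kJ/mol, so high-spin lies lower.

70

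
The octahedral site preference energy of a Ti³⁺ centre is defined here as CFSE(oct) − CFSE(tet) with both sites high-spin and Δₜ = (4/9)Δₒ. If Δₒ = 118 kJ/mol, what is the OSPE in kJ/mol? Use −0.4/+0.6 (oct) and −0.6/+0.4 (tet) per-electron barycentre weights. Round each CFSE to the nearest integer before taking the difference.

-16

Ti sits in group 4; removing 3 electrons leaves Ti³⁺ with 4 − 3 = 1 d electrons.
Octahedral (high-spin): t2g^1 e_g^0, CFSE = 1(−0.4) + 0(+0.6) = -0.4Δₒ = -0.4 × 118 = -47 kJ/mol.
Tetrahedral e^1 t2^0 gives -0.6Δₜ = -0.6 × (4/9) × 118 = -31 kJ/mol.
OSPE = -47 − (-31) = -16 kJ/mol.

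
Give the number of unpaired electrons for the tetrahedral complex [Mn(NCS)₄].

Each NCS⁻ contributes -1; 4 × (-1) = -4. With overall charge +0, Mn is in the +4 oxidation state.
Mn is in group 7, so Mn⁴⁺ is d³ (7 − 4 = 3).
With tetrahedral geometry the complex is necessarily high-spin.
Configuration: e^2 t2^1, giving 3 unpaired electrons.

3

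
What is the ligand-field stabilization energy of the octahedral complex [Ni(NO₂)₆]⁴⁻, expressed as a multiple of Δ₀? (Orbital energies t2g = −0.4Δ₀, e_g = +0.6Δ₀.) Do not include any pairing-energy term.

Each NO₂⁻ contributes -1; 6 × (-1) = -6. With overall charge -4, Ni is in the +2 oxidation state.
Ni²⁺: group 10, so d-count = 10 − 2 = 8.
Configuration: t2g^6 e_g^2.
CFSE = 6(-0.4Δ₀) + 2(0.6Δ₀) = -2.4Δ₀ + 1.2Δ₀ = -1.2Δ₀.

-1.2 Δ₀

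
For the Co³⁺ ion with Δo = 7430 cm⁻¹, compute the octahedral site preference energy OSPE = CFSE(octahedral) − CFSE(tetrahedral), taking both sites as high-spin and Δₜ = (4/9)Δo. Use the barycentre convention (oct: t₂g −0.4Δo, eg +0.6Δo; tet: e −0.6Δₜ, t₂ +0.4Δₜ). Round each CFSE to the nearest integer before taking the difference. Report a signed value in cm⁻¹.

Co³⁺: group 9, so d-count = 9 − 3 = 6.
In an octahedral site d⁶ (HS) is t₂g⁴ eg², giving CFSE(oct) = -0.4Δo = -2972 cm⁻¹.
In a tetrahedral site the filling is e³ t₂³: CFSE(tet) = -0.6Δₜ = -0.6 × (4/9)(7430) = -1981 cm⁻¹.
Subtracting, OSPE = -2972 − (-1981) = -991 cm⁻¹.

-991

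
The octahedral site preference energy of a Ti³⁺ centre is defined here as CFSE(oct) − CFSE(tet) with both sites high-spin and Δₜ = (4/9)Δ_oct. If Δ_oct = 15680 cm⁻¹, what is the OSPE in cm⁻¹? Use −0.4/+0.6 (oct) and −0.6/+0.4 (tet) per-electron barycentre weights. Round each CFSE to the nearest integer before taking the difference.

Ti is in group 4, so Ti³⁺ is d¹ (4 − 3 = 1).
Octahedral (high-spin): t₂g¹ eg⁰, CFSE = 1(−0.4) + 0(+0.6) = -0.4Δ_oct = -0.4 × 15680 = -6272 cm⁻¹.
Tetrahedral: e¹ t₂⁰, CFSE = 1(−0.6) + 0(+0.4) = -0.6Δₜ = -0.6 × (4/9) × 15680 = -4181 cm⁻¹.
Subtracting, OSPE = -6272 − (-4181) = -2091 cm⁻¹.

-2091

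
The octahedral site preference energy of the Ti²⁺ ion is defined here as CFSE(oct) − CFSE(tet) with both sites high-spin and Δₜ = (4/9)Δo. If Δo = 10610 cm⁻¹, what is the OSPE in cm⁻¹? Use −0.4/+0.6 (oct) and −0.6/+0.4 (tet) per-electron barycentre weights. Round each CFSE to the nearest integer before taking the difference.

-2829

Ti is in group 4, so Ti²⁺ is d² (4 − 2 = 2).
Octahedral (high-spin): t₂g² eg⁰, CFSE = 2(−0.4) + 0(+0.6) = -0.8Δo = -0.8 × 10610 = -8488 cm⁻¹.
Tetrahedral e² t₂⁰ gives -1.2Δₜ = -1.2 × (4/9) × 10610 = -5659 cm⁻¹.
OSPE = CFSE(oct) − CFSE(tet) = -8488 − (-5659) = -2829 cm⁻¹.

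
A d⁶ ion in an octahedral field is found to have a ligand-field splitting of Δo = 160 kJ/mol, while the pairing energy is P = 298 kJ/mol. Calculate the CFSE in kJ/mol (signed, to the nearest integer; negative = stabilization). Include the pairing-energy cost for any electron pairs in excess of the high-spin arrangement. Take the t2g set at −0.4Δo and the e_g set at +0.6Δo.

-64

Since Δo = 160 kJ/mol < P = 298 kJ/mol, the complex adopts the high-spin configuration.
Filling d⁶ accordingly: t2g^4 e_g^2.
Orbital CFSE = -0.4Δo = -0.4 × 160 = -64 kJ/mol.
High-spin has no excess pairs, so no pairing correction applies.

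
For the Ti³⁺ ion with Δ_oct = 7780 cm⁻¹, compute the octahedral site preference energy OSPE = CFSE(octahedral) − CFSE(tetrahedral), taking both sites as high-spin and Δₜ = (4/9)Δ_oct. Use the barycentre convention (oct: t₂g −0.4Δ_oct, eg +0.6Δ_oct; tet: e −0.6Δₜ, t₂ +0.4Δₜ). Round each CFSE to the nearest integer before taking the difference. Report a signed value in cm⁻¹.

Ti is in group 4, so Ti³⁺ is d¹ (4 − 3 = 1).
Octahedral high-spin t₂g¹ eg⁰: CFSE = -0.4 × 7780 = -3112 cm⁻¹.
Tetrahedral: e¹ t₂⁰, CFSE = 1(−0.6) + 0(+0.4) = -0.6Δₜ = -0.6 × (4/9) × 7780 = -2075 cm⁻¹.
OSPE = CFSE(oct) − CFSE(tet) = -3112 − (-2075) = -1037 cm⁻¹.

-1037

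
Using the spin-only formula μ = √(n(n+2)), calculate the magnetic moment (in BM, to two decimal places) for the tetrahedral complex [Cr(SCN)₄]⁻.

3.87 BM

Each SCN⁻ contributes -1; 4 × (-1) = -4. With overall charge -1, Cr is in the +3 oxidation state.
Group 6 minus oxidation state +3 gives a d³ configuration for Cr³⁺.
With tetrahedral geometry the complex is necessarily high-spin.
Configuration: e^2 t2^1 → 3 unpaired electrons.
μ(spin-only) = √[3(3+2)] = √15 ≈ 3.87 BM.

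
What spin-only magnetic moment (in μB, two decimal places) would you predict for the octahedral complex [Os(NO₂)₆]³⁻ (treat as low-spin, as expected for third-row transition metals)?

Each NO₂⁻ contributes -1; 6 × (-1) = -6. With overall charge -3, Os is in the +3 oxidation state.
Os sits in group 8; removing 3 electrons leaves Os³⁺ with 8 − 3 = 5 d electrons.
Configuration: t₂g⁵ eg⁰ → 1 unpaired electron.
μ(spin-only) = √[1(1+2)] = √3 ≈ 1.73 μB.

1.73 μB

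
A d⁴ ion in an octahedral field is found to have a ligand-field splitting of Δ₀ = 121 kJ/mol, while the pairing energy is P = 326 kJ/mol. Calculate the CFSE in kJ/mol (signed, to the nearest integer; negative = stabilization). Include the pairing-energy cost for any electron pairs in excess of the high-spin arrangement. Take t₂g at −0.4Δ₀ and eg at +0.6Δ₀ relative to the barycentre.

With Δ₀ < P the complex is high-spin.
Filling d⁴ accordingly: t₂g³ eg¹.
Orbital CFSE = -0.6Δ₀ = -0.6 × 121 = -73 kJ/mol.
High-spin has no excess pairs, so no pairing correction applies.

-73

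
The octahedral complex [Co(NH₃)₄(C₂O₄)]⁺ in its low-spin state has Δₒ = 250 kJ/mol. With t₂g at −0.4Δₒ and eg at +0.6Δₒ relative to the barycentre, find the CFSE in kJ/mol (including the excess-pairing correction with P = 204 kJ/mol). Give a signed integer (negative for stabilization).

Ligand charges: 4×(+0) from NH₃ and 1×(-2) from C₂O₄²⁻ sum to -2; with overall charge +1, Co is +3.
Co sits in group 9; removing 3 electrons leaves Co³⁺ with 9 − 3 = 6 d electrons.
The d⁶ electrons fill as t₂g⁶ eg⁰.
CFSE(orbital) = 6×(-0.4Δₒ) + 0×(0.6Δₒ) = -2.4Δₒ; with Δₒ = 250 kJ/mol that is -600 kJ/mol.
High-spin d⁶ would be t₂g⁴ eg² with 1 pair; low-spin has 3, so 2 excess pairs cost +2P = +408 kJ/mol.
Net CFSE = -600 + 408 = -192 kJ/mol.

-192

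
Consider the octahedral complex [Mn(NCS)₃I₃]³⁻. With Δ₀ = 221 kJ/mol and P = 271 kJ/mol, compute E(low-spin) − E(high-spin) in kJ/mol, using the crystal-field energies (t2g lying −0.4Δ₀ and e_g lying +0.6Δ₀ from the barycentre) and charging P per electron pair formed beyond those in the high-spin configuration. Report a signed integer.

50

Ligand charges: 3×(-1) from NCS⁻ and 3×(-1) from I⁻ sum to -6; with overall charge -3, Mn is +3.
Mn³⁺: group 7, so d-count = 7 − 3 = 4.
High-spin: t2g^3 e_g^1, CFSE = -0.6Δ₀ = -133 kJ/mol.
For low-spin the configuration is t2g^4 e_g^0: orbital energy -1.6 × 221 = -354 kJ/mol, and 1 additional pair relative to high-spin adds 271 kJ/mol, giving -83 kJ/mol.
The difference is -83 − (-133) = 50 kJ/mol, so high-spin lies lower.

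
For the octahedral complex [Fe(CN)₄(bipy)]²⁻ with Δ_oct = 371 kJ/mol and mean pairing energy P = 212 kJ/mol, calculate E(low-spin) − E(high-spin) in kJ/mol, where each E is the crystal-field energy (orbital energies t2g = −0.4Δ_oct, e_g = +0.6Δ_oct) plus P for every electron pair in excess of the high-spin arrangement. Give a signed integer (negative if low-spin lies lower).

Ligand charges: 4×(-1) from CN⁻ and 1×(+0) from bipy sum to -4; with overall charge -2, Fe is +2.
Group 8 minus oxidation state +2 gives a d⁶ configuration for Fe²⁺.
High-spin: t2g^4 e_g^2, CFSE = -0.4Δ_oct = -148 kJ/mol.
Low-spin t2g^6 e_g^0 gives -2.4Δ_oct = -890 kJ/mol, but forming 2 extra pairs costs 2P = 424 kJ/mol, so E(LS) = -890 + 424 = -466 kJ/mol.
The difference is -466 − (-148) = -318 kJ/mol, so low-spin lies lower.

-318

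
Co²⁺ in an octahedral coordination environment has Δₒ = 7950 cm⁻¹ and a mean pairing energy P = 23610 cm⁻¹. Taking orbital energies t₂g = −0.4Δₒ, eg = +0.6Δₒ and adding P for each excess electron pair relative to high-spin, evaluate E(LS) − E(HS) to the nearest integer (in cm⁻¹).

Co²⁺: group 9, so d-count = 9 − 2 = 7.
High-spin: t₂g⁵ eg², CFSE = -0.8Δₒ = -6360 cm⁻¹.
Low-spin: t₂g⁶ eg¹, orbital CFSE = -1.8Δₒ = -14310 cm⁻¹; plus 1 excess pair × P = +23610 cm⁻¹; total 9300 cm⁻¹.
E(LS) − E(HS) = 9300 − (-6360) = 15660 cm⁻¹.

15660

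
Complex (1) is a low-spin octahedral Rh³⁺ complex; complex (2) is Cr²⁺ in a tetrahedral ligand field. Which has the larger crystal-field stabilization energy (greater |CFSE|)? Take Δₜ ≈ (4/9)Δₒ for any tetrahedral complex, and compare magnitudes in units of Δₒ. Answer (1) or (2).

(1)

(1): Group 9 minus oxidation state +3 gives a d⁶ configuration for Rh³⁺; t2g^6 e_g^0, CFSE = -2.4Δₒ.
(2): Cr is in group 6, so Cr²⁺ is d⁴ (6 − 2 = 4); Tetrahedral fields are weak (Δₜ ≈ 4/9 Δₒ), so electrons fill high-spin; e² t₂², CFSE = -0.4Δₜ ≈ -0.18Δₒ.
So (1) has the larger |CFSE|.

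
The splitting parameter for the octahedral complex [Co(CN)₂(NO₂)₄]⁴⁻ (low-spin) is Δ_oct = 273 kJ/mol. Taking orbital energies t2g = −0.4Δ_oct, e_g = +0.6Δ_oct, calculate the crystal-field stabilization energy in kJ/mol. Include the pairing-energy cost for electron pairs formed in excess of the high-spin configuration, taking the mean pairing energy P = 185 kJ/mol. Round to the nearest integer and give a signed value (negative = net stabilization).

-306

Ligand charges: 2×(-1) from CN⁻ and 4×(-1) from NO₂⁻ sum to -6; with overall charge -4, Co is +2.
Group 9 minus oxidation state +2 gives a d⁷ configuration for Co²⁺.
Configuration: t2g^6 e_g^1.
Orbital CFSE = 6(-0.4) + 1(0.6) = -1.8Δ_oct = -1.8 × 273 = -491 kJ/mol.
Relative to high-spin t2g^5 e_g^2 (2 paired), the low-spin configuration has 1 additional pair, contributing +1 × 185 = +185 kJ/mol.
Overall CFSE = -491 + 185 = -306 kJ/mol.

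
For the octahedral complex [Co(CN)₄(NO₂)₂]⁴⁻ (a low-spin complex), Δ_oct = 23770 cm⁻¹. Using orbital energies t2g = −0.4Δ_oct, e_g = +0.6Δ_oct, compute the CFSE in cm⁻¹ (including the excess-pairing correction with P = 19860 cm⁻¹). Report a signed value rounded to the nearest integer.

-22926

Ligand charges: 4×(-1) from CN⁻ and 2×(-1) from NO₂⁻ sum to -6; with overall charge -4, Co is +2.
Co sits in group 9; removing 2 electrons leaves Co²⁺ with 9 − 2 = 7 d electrons.
Electron filling gives t2g^6 e_g^1.
Orbital CFSE = 6(-0.4) + 1(0.6) = -1.8Δ_oct = -1.8 × 23770 = -42786 cm⁻¹.
High-spin d⁷ would be t2g^5 e_g^2 with 2 pairs; low-spin has 3, so 1 excess pair costs +1P = +19860 cm⁻¹.
Combining: -42786 + 19860 = -22926 cm⁻¹.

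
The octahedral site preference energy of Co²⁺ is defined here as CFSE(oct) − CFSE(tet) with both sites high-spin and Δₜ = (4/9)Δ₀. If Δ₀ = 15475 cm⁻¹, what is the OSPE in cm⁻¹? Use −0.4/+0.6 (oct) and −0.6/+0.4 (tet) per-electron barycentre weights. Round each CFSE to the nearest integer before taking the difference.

-4127

Group 9 minus oxidation state +2 gives a d⁷ configuration for Co²⁺.
Octahedral high-spin t2g^5 e_g^2: CFSE = -0.8 × 15475 = -12380 cm⁻¹.
In a tetrahedral site the filling is e^4 t2^3: CFSE(tet) = -1.2Δₜ = -1.2 × (4/9)(15475) = -8253 cm⁻¹.
OSPE = CFSE(oct) − CFSE(tet) = -12380 − (-8253) = -4127 cm⁻¹.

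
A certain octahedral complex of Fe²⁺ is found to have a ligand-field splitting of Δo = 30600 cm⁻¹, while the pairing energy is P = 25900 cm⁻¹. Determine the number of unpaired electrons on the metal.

Fe is in group 8, so Fe²⁺ is d⁶ (8 − 2 = 6).
With Δo > P the complex is low-spin.
That gives t2g^6 e_g^0.
Unpaired electrons: 0.

0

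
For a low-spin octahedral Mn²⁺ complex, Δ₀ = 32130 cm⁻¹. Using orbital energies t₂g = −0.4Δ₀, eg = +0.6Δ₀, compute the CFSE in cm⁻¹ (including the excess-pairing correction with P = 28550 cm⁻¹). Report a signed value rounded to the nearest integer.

-7160

Mn sits in group 7; removing 2 electrons leaves Mn²⁺ with 7 − 2 = 5 d electrons.
The d⁵ electrons fill as t₂g⁵ eg⁰.
The orbital stabilization is -2.0Δ₀ = -2.0 × 32130 = -64260 cm⁻¹.
Relative to high-spin t₂g³ eg² (0 paired), the low-spin configuration has 2 additional pairs, contributing +2 × 28550 = +57100 cm⁻¹.
Combining: -64260 + 57100 = -7160 cm⁻¹.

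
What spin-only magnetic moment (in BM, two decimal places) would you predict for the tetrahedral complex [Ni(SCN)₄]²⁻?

Each SCN⁻ contributes -1; 4 × (-1) = -4. With overall charge -2, Ni is in the +2 oxidation state.
Ni²⁺: group 10, so d-count = 10 − 2 = 8.
With tetrahedral geometry the complex is necessarily high-spin.
Configuration: e^4 t2^4 → 2 unpaired electrons.
μ(spin-only) = √[2(2+2)] = √8 ≈ 2.83 BM.

2.83 BM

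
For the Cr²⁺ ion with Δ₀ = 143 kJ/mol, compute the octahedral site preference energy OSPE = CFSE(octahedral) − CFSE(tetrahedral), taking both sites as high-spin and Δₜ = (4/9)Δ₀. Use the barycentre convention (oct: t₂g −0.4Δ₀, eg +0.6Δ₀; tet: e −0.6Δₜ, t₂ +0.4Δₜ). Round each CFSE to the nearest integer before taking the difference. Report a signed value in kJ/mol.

-61

Cr is in group 6, so Cr²⁺ is d⁴ (6 − 2 = 4).
In an octahedral site d⁴ (HS) is t₂g³ eg¹, giving CFSE(oct) = -0.6Δ₀ = -86 kJ/mol.
Tetrahedral e² t₂² gives -0.4Δₜ = -0.4 × (4/9) × 143 = -25 kJ/mol.
OSPE = CFSE(oct) − CFSE(tet) = -86 − (-25) = -61 kJ/mol.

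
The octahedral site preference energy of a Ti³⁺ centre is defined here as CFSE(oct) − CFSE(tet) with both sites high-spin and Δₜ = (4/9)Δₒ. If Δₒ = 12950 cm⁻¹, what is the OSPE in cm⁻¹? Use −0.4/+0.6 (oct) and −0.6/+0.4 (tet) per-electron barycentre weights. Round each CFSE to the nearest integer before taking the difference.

-1727

Group 4 minus oxidation state +3 gives a d¹ configuration for Ti³⁺.
Octahedral (high-spin): t₂g¹ eg⁰, CFSE = 1(−0.4) + 0(+0.6) = -0.4Δₒ = -0.4 × 12950 = -5180 cm⁻¹.
Tetrahedral e¹ t₂⁰ gives -0.6Δₜ = -0.6 × (4/9) × 12950 = -3453 cm⁻¹.
OSPE = -5180 − (-3453) = -1727 cm⁻¹.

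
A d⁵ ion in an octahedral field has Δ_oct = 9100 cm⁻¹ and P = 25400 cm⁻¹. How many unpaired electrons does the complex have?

Here Δ_oct < P (9100 < 25400), so the high-spin state is favoured.
That gives t₂g³ eg².
Unpaired electrons: 5.

5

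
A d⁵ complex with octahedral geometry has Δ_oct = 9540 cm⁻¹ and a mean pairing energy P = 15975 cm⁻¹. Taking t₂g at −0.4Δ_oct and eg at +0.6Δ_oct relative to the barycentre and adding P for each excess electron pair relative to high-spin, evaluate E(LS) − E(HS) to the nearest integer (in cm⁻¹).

High-spin d⁵ fills as t₂g³ eg² with CFSE 3(−0.4) + 2(+0.6) = 0.0Δ_oct = 0 cm⁻¹.
Low-spin t₂g⁵ eg⁰ gives -2.0Δ_oct = -19080 cm⁻¹, but forming 2 extra pairs costs 2P = 31950 cm⁻¹, so E(LS) = -19080 + 31950 = 12870 cm⁻¹.
The difference is 12870 − (0) = 12870 cm⁻¹, so high-spin lies lower.

12870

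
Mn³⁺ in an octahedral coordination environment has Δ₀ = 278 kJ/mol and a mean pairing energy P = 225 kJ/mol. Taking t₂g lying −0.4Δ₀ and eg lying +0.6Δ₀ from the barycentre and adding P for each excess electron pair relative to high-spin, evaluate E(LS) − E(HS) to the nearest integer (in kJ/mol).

Mn is in group 7, so Mn³⁺ is d⁴ (7 − 3 = 4).
In the high-spin limit (t₂g³ eg¹) the orbital term is -0.6Δ₀ = -167 kJ/mol, with no excess pairing.
Low-spin t₂g⁴ eg⁰ gives -1.6Δ₀ = -445 kJ/mol, but forming 1 extra pair costs 1P = 225 kJ/mol, so E(LS) = -445 + 225 = -220 kJ/mol.
The difference is -220 − (-167) = -53 kJ/mol, so low-spin lies lower.

-53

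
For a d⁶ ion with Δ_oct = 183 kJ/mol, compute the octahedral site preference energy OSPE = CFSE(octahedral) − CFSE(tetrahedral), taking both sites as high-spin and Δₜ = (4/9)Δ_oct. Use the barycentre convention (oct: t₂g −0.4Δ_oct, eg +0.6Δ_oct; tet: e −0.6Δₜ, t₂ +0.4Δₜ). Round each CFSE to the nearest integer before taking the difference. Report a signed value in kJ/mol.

-24

In an octahedral site d⁶ (HS) is t₂g⁴ eg², giving CFSE(oct) = -0.4Δ_oct = -73 kJ/mol.
Tetrahedral e³ t₂³ gives -0.6Δₜ = -0.6 × (4/9) × 183 = -49 kJ/mol.
OSPE = CFSE(oct) − CFSE(tet) = -73 − (-49) = -24 kJ/mol.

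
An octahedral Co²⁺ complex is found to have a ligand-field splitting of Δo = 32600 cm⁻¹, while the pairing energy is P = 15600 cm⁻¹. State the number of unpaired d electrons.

Co²⁺: group 9, so d-count = 9 − 2 = 7.
Since Δo = 32600 cm⁻¹ > P = 15600 cm⁻¹, the complex adopts the low-spin configuration.
Configuration: t2g^6 e_g^1.
Unpaired electrons: 1.

1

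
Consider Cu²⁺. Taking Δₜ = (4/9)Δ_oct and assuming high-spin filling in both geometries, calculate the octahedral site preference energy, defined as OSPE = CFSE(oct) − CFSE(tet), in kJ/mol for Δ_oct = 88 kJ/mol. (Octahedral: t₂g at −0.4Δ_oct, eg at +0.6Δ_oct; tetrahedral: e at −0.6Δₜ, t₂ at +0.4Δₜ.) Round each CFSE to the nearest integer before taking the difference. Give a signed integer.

Cu²⁺: group 11, so d-count = 11 − 2 = 9.
Octahedral high-spin t2g^6 e_g^3: CFSE = -0.6 × 88 = -53 kJ/mol.
Tetrahedral: e^4 t2^5, CFSE = 4(−0.6) + 5(+0.4) = -0.4Δₜ = -0.4 × (4/9) × 88 = -16 kJ/mol.
OSPE = CFSE(oct) − CFSE(tet) = -53 − (-16) = -37 kJ/mol.

-37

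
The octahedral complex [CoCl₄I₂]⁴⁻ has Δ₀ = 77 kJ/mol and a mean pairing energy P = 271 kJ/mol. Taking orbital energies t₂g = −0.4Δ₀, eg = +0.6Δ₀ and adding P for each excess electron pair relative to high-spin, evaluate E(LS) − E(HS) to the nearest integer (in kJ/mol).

194

Ligand charges: 4×(-1) from Cl⁻ and 2×(-1) from I⁻ sum to -6; with overall charge -4, Co is +2.
Co is in group 9, so Co²⁺ is d⁷ (9 − 2 = 7).
High-spin d⁷ fills as t₂g⁵ eg² with CFSE 5(−0.4) + 2(+0.6) = -0.8Δ₀ = -62 kJ/mol.
For low-spin the configuration is t₂g⁶ eg¹: orbital energy -1.8 × 77 = -139 kJ/mol, and 1 additional pair relative to high-spin adds 271 kJ/mol, giving 132 kJ/mol.
E(LS) − E(HS) = 132 − (-62) = 194 kJ/mol.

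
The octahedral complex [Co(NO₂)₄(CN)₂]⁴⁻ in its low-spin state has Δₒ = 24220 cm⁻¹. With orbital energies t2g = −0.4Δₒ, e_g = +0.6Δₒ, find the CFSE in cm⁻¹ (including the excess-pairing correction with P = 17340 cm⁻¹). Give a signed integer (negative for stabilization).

-26256

Ligand charges: 4×(-1) from NO₂⁻ and 2×(-1) from CN⁻ sum to -6; with overall charge -4, Co is +2.
Co²⁺: group 9, so d-count = 9 − 2 = 7.
Electron filling gives t2g^6 e_g^1.
Orbital CFSE = 6(-0.4) + 1(0.6) = -1.8Δₒ = -1.8 × 24220 = -43596 cm⁻¹.
Relative to high-spin t2g^5 e_g^2 (2 paired), the low-spin configuration has 1 additional pair, contributing +1 × 17340 = +17340 cm⁻¹.
Net CFSE = -43596 + 17340 = -26256 cm⁻¹.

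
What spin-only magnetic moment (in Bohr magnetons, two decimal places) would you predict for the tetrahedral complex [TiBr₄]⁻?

1.73 Bohr magnetons

Each Br⁻ contributes -1; 4 × (-1) = -4. With overall charge -1, Ti is in the +3 oxidation state.
Ti³⁺: group 4, so d-count = 4 − 3 = 1.
With tetrahedral geometry the complex is necessarily high-spin.
Configuration: e¹ t₂⁰ → 1 unpaired electron.
μ(spin-only) = √[1(1+2)] = √3 ≈ 1.73 Bohr magnetons.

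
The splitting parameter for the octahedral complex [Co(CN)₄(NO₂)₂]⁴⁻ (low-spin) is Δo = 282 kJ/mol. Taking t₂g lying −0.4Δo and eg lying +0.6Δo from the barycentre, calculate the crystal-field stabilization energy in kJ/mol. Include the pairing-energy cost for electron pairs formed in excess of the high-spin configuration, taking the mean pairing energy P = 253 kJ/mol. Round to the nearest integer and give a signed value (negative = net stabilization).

Ligand charges: 4×(-1) from CN⁻ and 2×(-1) from NO₂⁻ sum to -6; with overall charge -4, Co is +2.
Group 9 minus oxidation state +2 gives a d⁷ configuration for Co²⁺.
The d⁷ electrons fill as t₂g⁶ eg¹.
The orbital stabilization is -1.8Δo = -1.8 × 282 = -508 kJ/mol.
High-spin d⁷ would be t₂g⁵ eg² with 2 pairs; low-spin has 3, so 1 excess pair costs +1P = +253 kJ/mol.
Overall CFSE = -508 + 253 = -255 kJ/mol.

-255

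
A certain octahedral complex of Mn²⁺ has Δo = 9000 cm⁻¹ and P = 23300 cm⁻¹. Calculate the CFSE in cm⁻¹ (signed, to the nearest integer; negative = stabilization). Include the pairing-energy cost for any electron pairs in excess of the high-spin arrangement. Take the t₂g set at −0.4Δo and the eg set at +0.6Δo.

Mn is in group 7, so Mn²⁺ is d⁵ (7 − 2 = 5).
With Δo < P the complex is high-spin.
That gives t₂g³ eg².
Orbital CFSE = 0.0Δo = 0.0 × 9000 = 0 cm⁻¹.
High-spin has no excess pairs, so no pairing correction applies.

0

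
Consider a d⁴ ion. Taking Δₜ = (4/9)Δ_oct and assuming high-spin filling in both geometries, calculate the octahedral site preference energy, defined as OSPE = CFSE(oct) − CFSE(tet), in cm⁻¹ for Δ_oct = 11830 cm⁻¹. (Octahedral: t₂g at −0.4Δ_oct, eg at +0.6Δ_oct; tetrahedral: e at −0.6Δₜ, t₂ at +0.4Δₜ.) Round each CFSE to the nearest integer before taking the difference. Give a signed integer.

-4995

Octahedral (high-spin): t₂g³ eg¹, CFSE = 3(−0.4) + 1(+0.6) = -0.6Δ_oct = -0.6 × 11830 = -7098 cm⁻¹.
In a tetrahedral site the filling is e² t₂²: CFSE(tet) = -0.4Δₜ = -0.4 × (4/9)(11830) = -2103 cm⁻¹.
Subtracting, OSPE = -7098 − (-2103) = -4995 cm⁻¹.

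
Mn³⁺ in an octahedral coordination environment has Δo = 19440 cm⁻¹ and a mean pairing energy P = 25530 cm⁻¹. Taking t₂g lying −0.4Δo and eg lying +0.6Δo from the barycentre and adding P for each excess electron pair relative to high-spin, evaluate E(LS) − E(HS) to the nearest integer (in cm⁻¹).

6090

Group 7 minus oxidation state +3 gives a d⁴ configuration for Mn³⁺.
In the high-spin limit (t₂g³ eg¹) the orbital term is -0.6Δo = -11664 cm⁻¹, with no excess pairing.
Low-spin: t₂g⁴ eg⁰, orbital CFSE = -1.6Δo = -31104 cm⁻¹; plus 1 excess pair × P = +25530 cm⁻¹; total -5574 cm⁻¹.
The difference is -5574 − (-11664) = 6090 cm⁻¹, so high-spin lies lower.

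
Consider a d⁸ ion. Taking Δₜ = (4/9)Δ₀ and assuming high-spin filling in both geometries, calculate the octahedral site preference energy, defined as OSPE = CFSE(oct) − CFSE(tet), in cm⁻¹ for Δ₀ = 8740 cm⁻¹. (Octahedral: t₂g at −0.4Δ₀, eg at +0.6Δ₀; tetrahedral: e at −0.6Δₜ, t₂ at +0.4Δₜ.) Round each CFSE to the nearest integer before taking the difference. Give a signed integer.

In an octahedral site d⁸ (HS) is t₂g⁶ eg², giving CFSE(oct) = -1.2Δ₀ = -10488 cm⁻¹.
In a tetrahedral site the filling is e⁴ t₂⁴: CFSE(tet) = -0.8Δₜ = -0.8 × (4/9)(8740) = -3108 cm⁻¹.
OSPE = CFSE(oct) − CFSE(tet) = -10488 − (-3108) = -7380 cm⁻¹.

-7380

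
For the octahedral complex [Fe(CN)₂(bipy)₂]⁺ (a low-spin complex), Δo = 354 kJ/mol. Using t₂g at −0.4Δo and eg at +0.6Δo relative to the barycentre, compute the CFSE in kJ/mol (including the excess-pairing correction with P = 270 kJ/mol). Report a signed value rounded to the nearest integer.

Ligand charges: 2×(-1) from CN⁻ and 2×(+0) from bipy sum to -2; with overall charge +1, Fe is +3.
Group 8 minus oxidation state +3 gives a d⁵ configuration for Fe³⁺.
Electron filling gives t₂g⁵ eg⁰.
The orbital stabilization is -2.0Δo = -2.0 × 354 = -708 kJ/mol.
Relative to high-spin t₂g³ eg² (0 paired), the low-spin configuration has 2 additional pairs, contributing +2 × 270 = +540 kJ/mol.
Overall CFSE = -708 + 540 = -168 kJ/mol.

-168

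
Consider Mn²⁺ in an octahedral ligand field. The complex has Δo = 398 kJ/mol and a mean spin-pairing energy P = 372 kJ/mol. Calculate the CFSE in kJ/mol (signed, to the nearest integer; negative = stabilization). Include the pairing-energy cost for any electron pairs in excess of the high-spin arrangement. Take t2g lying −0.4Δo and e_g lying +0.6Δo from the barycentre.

Mn²⁺: group 7, so d-count = 7 − 2 = 5.
Since Δo = 398 kJ/mol > P = 372 kJ/mol, the complex adopts the low-spin configuration.
Filling d⁵ accordingly: t2g^5 e_g^0.
Orbital CFSE = -2.0Δo = -2.0 × 398 = -796 kJ/mol.
Excess pairs vs high-spin: 2 − 0 = 2; pairing cost = +744 kJ/mol.
Net CFSE = -796 + 744 = -52 kJ/mol.

-52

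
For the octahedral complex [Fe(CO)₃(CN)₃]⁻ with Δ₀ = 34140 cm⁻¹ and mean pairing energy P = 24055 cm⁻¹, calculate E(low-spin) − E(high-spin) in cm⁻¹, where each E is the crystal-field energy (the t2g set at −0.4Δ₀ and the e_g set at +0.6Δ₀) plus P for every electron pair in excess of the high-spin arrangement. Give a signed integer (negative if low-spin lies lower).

Ligand charges: 3×(+0) from CO and 3×(-1) from CN⁻ sum to -3; with overall charge -1, Fe is +2.
Group 8 minus oxidation state +2 gives a d⁶ configuration for Fe²⁺.
High-spin d⁶ fills as t2g^4 e_g^2 with CFSE 4(−0.4) + 2(+0.6) = -0.4Δ₀ = -13656 cm⁻¹.
Low-spin: t2g^6 e_g^0, orbital CFSE = -2.4Δ₀ = -81936 cm⁻¹; plus 2 excess pairs × P = +48110 cm⁻¹; total -33826 cm⁻¹.
The difference is -33826 − (-13656) = -20170 cm⁻¹, so low-spin lies lower.

-20170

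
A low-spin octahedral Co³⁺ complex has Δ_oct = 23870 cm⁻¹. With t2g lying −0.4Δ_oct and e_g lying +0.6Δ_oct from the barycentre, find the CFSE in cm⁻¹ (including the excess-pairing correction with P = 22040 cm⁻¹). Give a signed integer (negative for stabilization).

-13208

Co sits in group 9; removing 3 electrons leaves Co³⁺ with 9 − 3 = 6 d electrons.
Configuration: t2g^6 e_g^0.
Orbital CFSE = 6(-0.4) + 0(0.6) = -2.4Δ_oct = -2.4 × 23870 = -57288 cm⁻¹.
Relative to high-spin t2g^4 e_g^2 (1 paired), the low-spin configuration has 2 additional pairs, contributing +2 × 22040 = +44080 cm⁻¹.
Combining: -57288 + 44080 = -13208 cm⁻¹.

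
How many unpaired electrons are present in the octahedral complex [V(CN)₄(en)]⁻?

2

Ligand charges: 4×(-1) from CN⁻ and 1×(+0) from en sum to -4; with overall charge -1, V is +3.
V sits in group 5; removing 3 electrons leaves V³⁺ with 5 − 3 = 2 d electrons.
Configuration: t₂g² eg⁰, giving 2 unpaired electrons.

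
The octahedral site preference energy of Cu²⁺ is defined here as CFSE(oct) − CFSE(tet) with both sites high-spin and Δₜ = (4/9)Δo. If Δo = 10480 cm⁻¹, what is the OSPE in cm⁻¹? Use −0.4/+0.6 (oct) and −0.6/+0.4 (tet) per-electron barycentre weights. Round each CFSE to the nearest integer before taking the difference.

Cu sits in group 11; removing 2 electrons leaves Cu²⁺ with 11 − 2 = 9 d electrons.
In an octahedral site d⁹ (HS) is t2g^6 e_g^3, giving CFSE(oct) = -0.6Δo = -6288 cm⁻¹.
Tetrahedral: e^4 t2^5, CFSE = 4(−0.6) + 5(+0.4) = -0.4Δₜ = -0.4 × (4/9) × 10480 = -1863 cm⁻¹.
OSPE = -6288 − (-1863) = -4425 cm⁻¹.

-4425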